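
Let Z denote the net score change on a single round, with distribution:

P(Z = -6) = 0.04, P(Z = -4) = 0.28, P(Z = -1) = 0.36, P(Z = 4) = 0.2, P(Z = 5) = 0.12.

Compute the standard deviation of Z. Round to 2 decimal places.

E[Z] = (-6)(0.04) + (-4)(0.28) + (-1)(0.36) + (4)(0.2) + (5)(0.12) = -0.32
E[Z²] = (-6)²(0.04) + (-4)²(0.28) + (-1)²(0.36) + (4)²(0.2) + (5)²(0.12) = 12.48
var(Z) = E[Z²] − (E[Z])² = 12.48 − (-0.32)² = 12.3776
SD(Z) = √12.3776 ≈ 3.52

3.52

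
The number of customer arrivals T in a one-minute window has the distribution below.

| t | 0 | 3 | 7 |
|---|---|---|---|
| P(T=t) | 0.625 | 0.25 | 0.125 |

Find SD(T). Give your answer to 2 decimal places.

E[T] = (0)(0.625) + (3)(0.25) + (7)(0.125) = 1.625
E[T²] = (0)²(0.625) + (3)²(0.25) + (7)²(0.125) = 8.375
var(T) = E[T²] − (E[T])² = 8.375 − (1.625)² = 5.734375
SD(T) = √5.734375 ≈ 2.39

2.39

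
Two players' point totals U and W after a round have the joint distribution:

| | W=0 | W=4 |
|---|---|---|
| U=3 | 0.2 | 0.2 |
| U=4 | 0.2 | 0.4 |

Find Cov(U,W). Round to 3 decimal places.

0.160

E[U] = 3.6,  E[W] = 2.4
E[UW] = 8.8
Cov(U,W) = E[UW] − E[U]E[W] = 8.8 − (3.6)(2.4) = 0.16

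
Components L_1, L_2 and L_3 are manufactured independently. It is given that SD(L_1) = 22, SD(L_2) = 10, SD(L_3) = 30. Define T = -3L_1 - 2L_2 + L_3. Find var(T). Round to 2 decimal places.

5656.00

var(L_1) = 484, var(L_2) = 100, var(L_3) = 900
By independence, var(T) = (-3)²var(L_1) + (-2)²var(L_2) + (1)²var(L_3)
= (-3)²·484 + (-2)²·100 + (1)²·900 = 5656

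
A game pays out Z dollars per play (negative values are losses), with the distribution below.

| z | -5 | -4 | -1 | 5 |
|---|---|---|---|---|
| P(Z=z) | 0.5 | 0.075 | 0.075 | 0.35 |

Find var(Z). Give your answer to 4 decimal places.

21.2594

E[Z] = (-5)(0.5) + (-4)(0.075) + (-1)(0.075) + (5)(0.35) = -1.125
E[Z²] = (-5)²(0.5) + (-4)²(0.075) + (-1)²(0.075) + (5)²(0.35) = 22.525
var(Z) = E[Z²] − (E[Z])² = 22.525 − (-1.125)² = 21.259375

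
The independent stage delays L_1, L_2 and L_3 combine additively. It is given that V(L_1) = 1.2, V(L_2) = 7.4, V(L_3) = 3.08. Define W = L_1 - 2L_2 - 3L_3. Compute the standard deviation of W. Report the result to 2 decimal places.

7.65

By independence, V(W) = (1)²V(L_1) + (-2)²V(L_2) + (-3)²V(L_3)
= (1)²·1.2 + (-2)²·7.4 + (-3)²·3.08 = 58.52
SD(W) = √58.52 ≈ 7.65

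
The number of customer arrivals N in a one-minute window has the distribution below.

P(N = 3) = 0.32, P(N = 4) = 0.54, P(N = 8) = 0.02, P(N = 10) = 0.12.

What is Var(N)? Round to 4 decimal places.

E[N] = (3)(0.32) + (4)(0.54) + (8)(0.02) + (10)(0.12) = 4.48
E[N²] = (3)²(0.32) + (4)²(0.54) + (8)²(0.02) + (10)²(0.12) = 24.8
Var(N) = E[N²] − (E[N])² = 24.8 − (4.48)² = 4.7296

4.7296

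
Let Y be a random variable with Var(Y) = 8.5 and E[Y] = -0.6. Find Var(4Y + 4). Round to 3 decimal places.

136.000

Var(4Y + 4) = (4)²·Var(Y) = 16·8.5 = 136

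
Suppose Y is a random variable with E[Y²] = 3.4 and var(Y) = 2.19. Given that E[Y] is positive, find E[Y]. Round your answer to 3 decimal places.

(E[Y])² = E[Y²] − var(Y) = 3.4 − 2.19 = 1.21
E[Y] = √1.21 = 1.1

1.100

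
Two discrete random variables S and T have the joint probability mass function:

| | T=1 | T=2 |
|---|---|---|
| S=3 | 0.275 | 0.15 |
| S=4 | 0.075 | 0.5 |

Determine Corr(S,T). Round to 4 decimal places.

0.5354

E[S] = 3.575,  E[T] = 1.65
E[ST] = 6.025
Cov(S,T) = E[ST] − E[S]E[T] = 6.025 − (3.575)(1.65) = 0.12625
V(S) = 0.244375,  V(T) = 0.2275
ρ = 0.12625 / √(0.244375·0.2275) ≈ 0.5354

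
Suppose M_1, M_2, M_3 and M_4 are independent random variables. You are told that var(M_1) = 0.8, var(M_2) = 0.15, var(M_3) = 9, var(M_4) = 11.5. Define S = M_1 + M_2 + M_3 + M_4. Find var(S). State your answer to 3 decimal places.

21.450

By independence, var(S) = (1)²var(M_1) + (1)²var(M_2) + (1)²var(M_3) + (1)²var(M_4)
= (1)²·0.8 + (1)²·0.15 + (1)²·9 + (1)²·11.5 = 21.45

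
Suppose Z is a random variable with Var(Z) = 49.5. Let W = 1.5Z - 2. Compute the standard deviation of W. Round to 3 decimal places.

10.553

Var(1.5Z - 2) = (1.5)²·49.5 = 111.375
SD(W) = √111.375 ≈ 10.553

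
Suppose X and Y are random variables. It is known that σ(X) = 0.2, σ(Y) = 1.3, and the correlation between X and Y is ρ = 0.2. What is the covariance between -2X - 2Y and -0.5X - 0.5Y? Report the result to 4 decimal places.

V(X) = (0.2)² = 0.04;  V(Y) = (1.3)² = 1.69
Cov(X,Y) = ρ·σ(X)·σ(Y) = 0.2·0.2·1.3 = 0.052
Cov(-2X - 2Y, -0.5X - 0.5Y) = (-2)(-0.5)V(X) + (-2)(-0.5)V(Y) + [(-2)(-0.5) + (-2)(-0.5)]Cov(X,Y)
= 1·0.04 + 1·1.69 + 2·0.052 = 1.834

1.8340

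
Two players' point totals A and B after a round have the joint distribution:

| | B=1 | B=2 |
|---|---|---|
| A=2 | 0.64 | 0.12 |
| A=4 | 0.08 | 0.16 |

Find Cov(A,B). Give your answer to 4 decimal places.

E[A] = 2.48,  E[B] = 1.28
E[AB] = 3.36
Cov(A,B) = E[AB] − E[A]E[B] = 3.36 − (2.48)(1.28) = 0.1856

0.1856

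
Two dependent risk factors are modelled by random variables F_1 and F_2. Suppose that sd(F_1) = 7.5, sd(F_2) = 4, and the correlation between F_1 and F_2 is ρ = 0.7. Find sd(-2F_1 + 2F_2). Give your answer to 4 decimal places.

Var(F_1) = (7.5)² = 56.25;  Var(F_2) = (4)² = 16
Cov(F_1,F_2) = ρ·sd(F_1)·sd(F_2) = 0.7·7.5·4 = 21
Var(-2F_1 + 2F_2) = (-2)²·Var(F_1) + (2)²·Var(F_2) + 2·(-2)·(2)·Cov(F_1,F_2)
= 4·56.25 + 4·16 + -8·21 = 121
sd(-2F_1 + 2F_2) = √121 ≈ 11.0000

11.0000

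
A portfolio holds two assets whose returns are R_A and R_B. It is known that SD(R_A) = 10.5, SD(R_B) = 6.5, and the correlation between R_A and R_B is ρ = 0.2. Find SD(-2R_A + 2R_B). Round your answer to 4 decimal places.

V(R_A) = (10.5)² = 110.25;  V(R_B) = (6.5)² = 42.25
Cov(R_A,R_B) = ρ·SD(R_A)·SD(R_B) = 0.2·10.5·6.5 = 13.65
V(-2R_A + 2R_B) = (-2)²·V(R_A) + (2)²·V(R_B) + 2·(-2)·(2)·Cov(R_A,R_B)
= 4·110.25 + 4·42.25 + -8·13.65 = 500.8
SD(-2R_A + 2R_B) = √500.8 ≈ 22.3786

22.3786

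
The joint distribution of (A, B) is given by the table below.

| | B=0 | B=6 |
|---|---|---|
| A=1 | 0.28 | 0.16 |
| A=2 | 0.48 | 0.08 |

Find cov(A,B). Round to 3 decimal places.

-0.326

E[A] = 1.56,  E[B] = 1.44
E[AB] = 1.92
cov(A,B) = E[AB] − E[A]E[B] = 1.92 − (1.56)(1.44) = -0.3264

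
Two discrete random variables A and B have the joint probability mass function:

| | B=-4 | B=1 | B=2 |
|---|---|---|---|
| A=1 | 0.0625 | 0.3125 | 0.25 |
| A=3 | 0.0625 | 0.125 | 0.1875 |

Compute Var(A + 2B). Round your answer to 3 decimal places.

E[A] = 1.75,  E[B] = 0.8125,  E[AB] = 1.3125
Var(A) = 4 − (1.75)² = 0.9375;  Var(B) = 4.1875 − (0.8125)² = 3.52734375
Cov(A,B) = 1.3125 − (1.75)(0.8125) = -0.109375
Var(A + 2B) = (1)²·0.9375 + (2)²·3.52734375 + 2·(1)·(2)·-0.109375 = 14.609375

14.609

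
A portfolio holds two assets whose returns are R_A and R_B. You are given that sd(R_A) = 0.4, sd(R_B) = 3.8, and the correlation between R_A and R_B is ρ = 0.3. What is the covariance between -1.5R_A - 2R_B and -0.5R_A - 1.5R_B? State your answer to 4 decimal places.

44.9220

V(R_A) = (0.4)² = 0.16;  V(R_B) = (3.8)² = 14.44
cov(R_A,R_B) = ρ·sd(R_A)·sd(R_B) = 0.3·0.4·3.8 = 0.456
cov(-1.5R_A - 2R_B, -0.5R_A - 1.5R_B) = (-1.5)(-0.5)V(R_A) + (-2)(-1.5)V(R_B) + [(-1.5)(-1.5) + (-2)(-0.5)]cov(R_A,R_B)
= 0.75·0.16 + 3·14.44 + 3.25·0.456 = 44.922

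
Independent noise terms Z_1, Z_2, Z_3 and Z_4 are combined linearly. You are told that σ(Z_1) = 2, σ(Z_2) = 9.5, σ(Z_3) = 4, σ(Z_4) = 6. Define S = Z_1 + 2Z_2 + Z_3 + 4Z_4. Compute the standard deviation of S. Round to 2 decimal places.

30.94

Var(Z_1) = 4, Var(Z_2) = 90.25, Var(Z_3) = 16, Var(Z_4) = 36
By independence, Var(S) = (1)²Var(Z_1) + (2)²Var(Z_2) + (1)²Var(Z_3) + (4)²Var(Z_4)
= (1)²·4 + (2)²·90.25 + (1)²·16 + (4)²·36 = 957
σ(S) = √957 ≈ 30.94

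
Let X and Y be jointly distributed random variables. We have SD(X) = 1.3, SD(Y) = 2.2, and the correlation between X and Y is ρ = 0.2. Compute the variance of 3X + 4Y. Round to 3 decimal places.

106.378

Var(X) = (1.3)² = 1.69;  Var(Y) = (2.2)² = 4.84
cov(X,Y) = ρ·SD(X)·SD(Y) = 0.2·1.3·2.2 = 0.572
Var(3X + 4Y) = (3)²·Var(X) + (4)²·Var(Y) + 2·(3)·(4)·cov(X,Y)
= 9·1.69 + 16·4.84 + 24·0.572 = 106.378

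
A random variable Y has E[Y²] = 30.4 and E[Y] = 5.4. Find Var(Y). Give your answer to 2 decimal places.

Var(Y) = 30.4 − (5.4)² = 1.24

1.24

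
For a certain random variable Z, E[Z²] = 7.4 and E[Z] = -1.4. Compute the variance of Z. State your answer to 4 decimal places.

Var(Z) = 7.4 − (-1.4)² = 5.44

5.4400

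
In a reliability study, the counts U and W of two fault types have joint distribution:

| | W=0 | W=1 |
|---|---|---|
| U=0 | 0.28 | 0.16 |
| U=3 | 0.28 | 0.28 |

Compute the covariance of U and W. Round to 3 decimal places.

E[U] = 1.68,  E[W] = 0.44
E[UW] = 0.84
Cov(U,W) = E[UW] − E[U]E[W] = 0.84 − (1.68)(0.44) = 0.1008

0.101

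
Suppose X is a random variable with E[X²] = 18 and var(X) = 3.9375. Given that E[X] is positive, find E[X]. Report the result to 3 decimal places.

(E[X])² = E[X²] − var(X) = 18 − 3.9375 = 14.0625
E[X] = √14.0625 = 3.75

3.750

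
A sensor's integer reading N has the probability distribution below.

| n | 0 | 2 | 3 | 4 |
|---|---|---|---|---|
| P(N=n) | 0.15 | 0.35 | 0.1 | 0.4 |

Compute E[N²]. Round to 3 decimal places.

8.700

E[N²] = (0)²(0.15) + (2)²(0.35) + (3)²(0.1) + (4)²(0.4) = 8.7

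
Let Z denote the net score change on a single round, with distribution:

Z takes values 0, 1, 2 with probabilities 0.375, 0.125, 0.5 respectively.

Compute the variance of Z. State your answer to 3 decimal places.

E[Z] = (0)(0.375) + (1)(0.125) + (2)(0.5) = 1.125
E[Z²] = (0)²(0.375) + (1)²(0.125) + (2)²(0.5) = 2.125
var(Z) = E[Z²] − (E[Z])² = 2.125 − (1.125)² = 0.859375

0.859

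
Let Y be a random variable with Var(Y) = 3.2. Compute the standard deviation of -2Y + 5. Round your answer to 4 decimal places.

Var(-2Y + 5) = (-2)²·3.2 = 12.8
sd(-2Y + 5) = √12.8 ≈ 3.5777

3.5777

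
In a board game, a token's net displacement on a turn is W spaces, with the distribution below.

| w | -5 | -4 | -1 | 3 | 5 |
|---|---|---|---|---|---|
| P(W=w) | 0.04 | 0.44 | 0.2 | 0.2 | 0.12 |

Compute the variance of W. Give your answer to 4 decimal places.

E[W] = (-5)(0.04) + (-4)(0.44) + (-1)(0.2) + (3)(0.2) + (5)(0.12) = -0.96
E[W²] = (-5)²(0.04) + (-4)²(0.44) + (-1)²(0.2) + (3)²(0.2) + (5)²(0.12) = 13.04
V(W) = E[W²] − (E[W])² = 13.04 − (-0.96)² = 12.1184

12.1184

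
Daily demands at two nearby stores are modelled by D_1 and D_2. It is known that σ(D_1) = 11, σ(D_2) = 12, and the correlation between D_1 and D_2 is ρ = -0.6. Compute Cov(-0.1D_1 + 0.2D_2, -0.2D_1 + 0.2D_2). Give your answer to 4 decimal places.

12.9320

var(D_1) = (11)² = 121;  var(D_2) = (12)² = 144
Cov(D_1,D_2) = ρ·σ(D_1)·σ(D_2) = -0.6·11·12 = -79.2
Cov(-0.1D_1 + 0.2D_2, -0.2D_1 + 0.2D_2) = (-0.1)(-0.2)var(D_1) + (0.2)(0.2)var(D_2) + [(-0.1)(0.2) + (0.2)(-0.2)]Cov(D_1,D_2)
= 0.02·121 + 0.04·144 + -0.06·-79.2 = 12.932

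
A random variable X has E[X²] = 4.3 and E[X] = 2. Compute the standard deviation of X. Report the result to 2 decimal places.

Var(X) = 4.3 − (2)² = 0.3
SD(X) = √0.3 ≈ 0.55

0.55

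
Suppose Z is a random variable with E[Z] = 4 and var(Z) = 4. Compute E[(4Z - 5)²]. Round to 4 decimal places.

185.0000

E[4Z - 5] = 4·4 − 5 = 11
var(4Z - 5) = (4)²·4 = 64
E[(4Z - 5)²] = var((4Z - 5)) + (E[(4Z - 5)])² = 64 + (11)² = 185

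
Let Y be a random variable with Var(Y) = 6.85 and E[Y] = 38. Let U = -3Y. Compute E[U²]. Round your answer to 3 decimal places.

E[-3Y] = -3·38 = -114
Var(-3Y) = (-3)²·6.85 = 61.65
E[U²] = Var(U) + (E[U])² = 61.65 + (-114)² = 13057.65

13057.650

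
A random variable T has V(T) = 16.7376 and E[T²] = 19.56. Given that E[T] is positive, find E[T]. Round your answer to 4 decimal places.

1.6800

(E[T])² = E[T²] − V(T) = 19.56 − 16.7376 = 2.8224
E[T] = √2.8224 = 1.68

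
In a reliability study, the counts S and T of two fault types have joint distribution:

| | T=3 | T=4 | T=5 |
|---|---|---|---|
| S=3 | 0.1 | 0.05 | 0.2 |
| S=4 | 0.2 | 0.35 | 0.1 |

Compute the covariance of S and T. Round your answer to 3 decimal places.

-0.100

E[S] = 3.65,  E[T] = 4
E[ST] = 14.5
Cov(S,T) = E[ST] − E[S]E[T] = 14.5 − (3.65)(4) = -0.1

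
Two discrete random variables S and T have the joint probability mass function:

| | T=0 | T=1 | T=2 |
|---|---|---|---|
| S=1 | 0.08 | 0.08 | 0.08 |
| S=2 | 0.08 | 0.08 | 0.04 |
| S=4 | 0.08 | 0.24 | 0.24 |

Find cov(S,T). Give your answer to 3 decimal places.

0.214

E[S] = 2.88,  E[T] = 1.12
E[ST] = 3.44
cov(S,T) = E[ST] − E[S]E[T] = 3.44 − (2.88)(1.12) = 0.2144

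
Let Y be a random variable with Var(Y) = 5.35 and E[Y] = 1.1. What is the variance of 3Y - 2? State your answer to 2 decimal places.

Var(3Y - 2) = (3)²·Var(Y) = 9·5.35 = 48.15

48.15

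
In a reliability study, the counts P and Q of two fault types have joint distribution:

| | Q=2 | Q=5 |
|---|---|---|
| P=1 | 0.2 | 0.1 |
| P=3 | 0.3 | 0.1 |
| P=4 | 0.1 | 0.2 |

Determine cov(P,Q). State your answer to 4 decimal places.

E[P] = 2.7,  E[Q] = 3.2
E[PQ] = 9
cov(P,Q) = E[PQ] − E[P]E[Q] = 9 − (2.7)(3.2) = 0.36

0.3600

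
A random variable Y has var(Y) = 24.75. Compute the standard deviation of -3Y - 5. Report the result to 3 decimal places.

var(-3Y - 5) = (-3)²·24.75 = 222.75
SD(-3Y - 5) = √222.75 ≈ 14.925

14.925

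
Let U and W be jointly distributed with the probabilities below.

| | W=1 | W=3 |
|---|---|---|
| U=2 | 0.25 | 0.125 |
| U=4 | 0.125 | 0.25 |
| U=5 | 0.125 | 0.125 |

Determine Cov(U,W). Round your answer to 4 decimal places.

E[U] = 3.5,  E[W] = 2
E[UW] = 7.25
Cov(U,W) = E[UW] − E[U]E[W] = 7.25 − (3.5)(2) = 0.25

0.2500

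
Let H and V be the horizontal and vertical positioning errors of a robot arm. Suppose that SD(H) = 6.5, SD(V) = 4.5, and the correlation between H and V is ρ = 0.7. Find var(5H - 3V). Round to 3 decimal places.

var(H) = (6.5)² = 42.25;  var(V) = (4.5)² = 20.25
cov(H,V) = ρ·SD(H)·SD(V) = 0.7·6.5·4.5 = 20.475
var(5H - 3V) = (5)²·var(H) + (-3)²·var(V) + 2·(5)·(-3)·cov(H,V)
= 25·42.25 + 9·20.25 + -30·20.475 = 624.25

624.250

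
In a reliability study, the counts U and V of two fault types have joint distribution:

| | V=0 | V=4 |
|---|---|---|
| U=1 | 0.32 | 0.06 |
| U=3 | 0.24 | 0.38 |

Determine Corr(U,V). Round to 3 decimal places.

E[U] = 2.24,  E[V] = 1.76
E[UV] = 4.8
cov(U,V) = E[UV] − E[U]E[V] = 4.8 − (2.24)(1.76) = 0.8576
var(U) = 0.9424,  var(V) = 3.9424
ρ = 0.8576 / √(0.9424·3.9424) ≈ 0.445

0.445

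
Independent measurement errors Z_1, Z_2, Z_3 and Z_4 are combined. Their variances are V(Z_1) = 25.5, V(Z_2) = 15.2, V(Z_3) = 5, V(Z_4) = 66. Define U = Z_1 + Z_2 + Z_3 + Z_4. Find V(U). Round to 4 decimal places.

By independence, V(U) = (1)²V(Z_1) + (1)²V(Z_2) + (1)²V(Z_3) + (1)²V(Z_4)
= (1)²·25.5 + (1)²·15.2 + (1)²·5 + (1)²·66 = 111.7

111.7000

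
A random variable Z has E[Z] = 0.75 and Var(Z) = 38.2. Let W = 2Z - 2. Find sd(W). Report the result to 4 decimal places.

12.3612

Var(2Z - 2) = (2)²·38.2 = 152.8
sd(W) = √152.8 ≈ 12.3612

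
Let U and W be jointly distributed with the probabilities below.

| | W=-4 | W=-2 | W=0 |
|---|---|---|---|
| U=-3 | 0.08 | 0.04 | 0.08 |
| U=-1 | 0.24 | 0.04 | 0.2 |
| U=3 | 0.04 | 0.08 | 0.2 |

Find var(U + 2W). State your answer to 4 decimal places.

E[U] = -0.12,  E[W] = -1.76,  E[UW] = 1.28
var(U) = 5.16 − (-0.12)² = 5.1456;  var(W) = 6.4 − (-1.76)² = 3.3024
Cov(U,W) = 1.28 − (-0.12)(-1.76) = 1.0688
var(U + 2W) = (1)²·5.1456 + (2)²·3.3024 + 2·(1)·(2)·1.0688 = 22.6304

22.6304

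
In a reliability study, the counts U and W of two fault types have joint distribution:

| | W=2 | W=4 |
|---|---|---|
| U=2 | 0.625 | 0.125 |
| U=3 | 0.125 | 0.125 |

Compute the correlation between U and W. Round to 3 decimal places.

0.333

E[U] = 2.25,  E[W] = 2.5
E[UW] = 5.75
Cov(U,W) = E[UW] − E[U]E[W] = 5.75 − (2.25)(2.5) = 0.125
Var(U) = 0.1875,  Var(W) = 0.75
ρ = 0.125 / √(0.1875·0.75) ≈ 0.333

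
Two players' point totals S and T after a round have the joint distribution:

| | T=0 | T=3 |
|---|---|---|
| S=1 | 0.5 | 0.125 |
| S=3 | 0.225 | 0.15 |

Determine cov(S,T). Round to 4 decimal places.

0.2813

E[S] = 1.75,  E[T] = 0.825
E[ST] = 1.725
cov(S,T) = E[ST] − E[S]E[T] = 1.725 − (1.75)(0.825) = 0.28125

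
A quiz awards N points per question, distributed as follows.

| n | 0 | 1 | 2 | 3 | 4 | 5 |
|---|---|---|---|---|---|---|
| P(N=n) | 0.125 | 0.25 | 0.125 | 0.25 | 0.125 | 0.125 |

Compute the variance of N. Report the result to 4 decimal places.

E[N] = (0)(0.125) + (1)(0.25) + (2)(0.125) + (3)(0.25) + (4)(0.125) + (5)(0.125) = 2.375
E[N²] = (0)²(0.125) + (1)²(0.25) + (2)²(0.125) + (3)²(0.25) + (4)²(0.125) + (5)²(0.125) = 8.125
Var(N) = E[N²] − (E[N])² = 8.125 − (2.375)² = 2.484375

2.4844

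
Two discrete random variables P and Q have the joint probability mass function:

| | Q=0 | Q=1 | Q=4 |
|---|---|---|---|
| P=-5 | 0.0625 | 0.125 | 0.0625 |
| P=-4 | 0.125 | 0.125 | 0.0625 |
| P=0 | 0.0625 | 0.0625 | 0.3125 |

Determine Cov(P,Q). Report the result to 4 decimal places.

1.7813

E[P] = -2.5,  E[Q] = 2.0625
E[PQ] = -3.375
Cov(P,Q) = E[PQ] − E[P]E[Q] = -3.375 − (-2.5)(2.0625) = 1.78125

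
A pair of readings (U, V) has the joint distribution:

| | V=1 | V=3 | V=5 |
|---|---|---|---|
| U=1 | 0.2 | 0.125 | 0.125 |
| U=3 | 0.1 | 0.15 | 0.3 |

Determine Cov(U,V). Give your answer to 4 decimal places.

E[U] = 2.1,  E[V] = 3.25
E[UV] = 7.35
Cov(U,V) = E[UV] − E[U]E[V] = 7.35 − (2.1)(3.25) = 0.525

0.5250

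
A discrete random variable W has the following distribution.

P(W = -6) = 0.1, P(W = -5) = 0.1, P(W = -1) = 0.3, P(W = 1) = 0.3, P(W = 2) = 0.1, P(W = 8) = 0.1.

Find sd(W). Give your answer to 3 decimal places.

E[W] = (-6)(0.1) + (-5)(0.1) + (-1)(0.3) + (1)(0.3) + (2)(0.1) + (8)(0.1) = -0.1
E[W²] = (-6)²(0.1) + (-5)²(0.1) + (-1)²(0.3) + (1)²(0.3) + (2)²(0.1) + (8)²(0.1) = 13.5
Var(W) = E[W²] − (E[W])² = 13.5 − (-0.1)² = 13.49
sd(W) = √13.49 ≈ 3.673

3.673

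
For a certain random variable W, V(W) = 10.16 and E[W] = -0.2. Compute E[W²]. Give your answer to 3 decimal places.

10.200

E[W²] = V(W) + (E[W])² = 10.16 + (-0.2)² = 10.2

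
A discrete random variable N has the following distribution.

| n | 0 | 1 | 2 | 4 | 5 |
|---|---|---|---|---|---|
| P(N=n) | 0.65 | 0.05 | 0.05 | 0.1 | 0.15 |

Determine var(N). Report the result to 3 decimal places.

3.910

E[N] = (0)(0.65) + (1)(0.05) + (2)(0.05) + (4)(0.1) + (5)(0.15) = 1.3
E[N²] = (0)²(0.65) + (1)²(0.05) + (2)²(0.05) + (4)²(0.1) + (5)²(0.15) = 5.6
var(N) = E[N²] − (E[N])² = 5.6 − (1.3)² = 3.91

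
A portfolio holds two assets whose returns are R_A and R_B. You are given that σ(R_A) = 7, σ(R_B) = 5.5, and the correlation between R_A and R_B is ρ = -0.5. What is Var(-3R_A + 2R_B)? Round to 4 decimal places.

Var(R_A) = (7)² = 49;  Var(R_B) = (5.5)² = 30.25
cov(R_A,R_B) = ρ·σ(R_A)·σ(R_B) = -0.5·7·5.5 = -19.25
Var(-3R_A + 2R_B) = (-3)²·Var(R_A) + (2)²·Var(R_B) + 2·(-3)·(2)·cov(R_A,R_B)
= 9·49 + 4·30.25 + -12·-19.25 = 793

793.0000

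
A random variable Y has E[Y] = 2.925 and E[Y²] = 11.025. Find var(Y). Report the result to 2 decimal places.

var(Y) = 11.025 − (2.925)² = 2.469375

2.47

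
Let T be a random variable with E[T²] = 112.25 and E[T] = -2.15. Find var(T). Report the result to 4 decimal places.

var(T) = 112.25 − (-2.15)² = 107.6275

107.6275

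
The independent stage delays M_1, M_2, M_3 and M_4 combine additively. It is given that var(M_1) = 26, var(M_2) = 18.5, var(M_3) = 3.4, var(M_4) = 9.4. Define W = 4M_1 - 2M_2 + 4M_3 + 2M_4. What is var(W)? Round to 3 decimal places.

582.000

By independence, var(W) = (4)²var(M_1) + (-2)²var(M_2) + (4)²var(M_3) + (2)²var(M_4)
= (4)²·26 + (-2)²·18.5 + (4)²·3.4 + (2)²·9.4 = 582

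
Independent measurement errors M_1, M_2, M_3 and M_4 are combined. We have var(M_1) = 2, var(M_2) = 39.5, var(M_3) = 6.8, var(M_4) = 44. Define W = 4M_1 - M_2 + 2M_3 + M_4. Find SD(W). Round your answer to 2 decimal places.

11.95

By independence, var(W) = (4)²var(M_1) + (-1)²var(M_2) + (2)²var(M_3) + (1)²var(M_4)
= (4)²·2 + (-1)²·39.5 + (2)²·6.8 + (1)²·44 = 142.7
SD(W) = √142.7 ≈ 11.95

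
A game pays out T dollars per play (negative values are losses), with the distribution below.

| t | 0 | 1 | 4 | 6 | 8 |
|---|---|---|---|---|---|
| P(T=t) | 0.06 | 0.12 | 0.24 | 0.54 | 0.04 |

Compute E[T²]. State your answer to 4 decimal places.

E[T²] = (0)²(0.06) + (1)²(0.12) + (4)²(0.24) + (6)²(0.54) + (8)²(0.04) = 25.96

25.9600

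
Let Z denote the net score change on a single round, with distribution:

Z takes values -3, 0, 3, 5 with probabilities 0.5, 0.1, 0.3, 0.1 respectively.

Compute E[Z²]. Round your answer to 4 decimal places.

E[Z²] = (-3)²(0.5) + (0)²(0.1) + (3)²(0.3) + (5)²(0.1) = 9.7

9.7000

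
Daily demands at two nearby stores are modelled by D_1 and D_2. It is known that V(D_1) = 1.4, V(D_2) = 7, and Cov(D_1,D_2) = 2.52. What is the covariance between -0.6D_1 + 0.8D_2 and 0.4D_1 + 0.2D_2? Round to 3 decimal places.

1.288

Cov(-0.6D_1 + 0.8D_2, 0.4D_1 + 0.2D_2) = (-0.6)(0.4)V(D_1) + (0.8)(0.2)V(D_2) + [(-0.6)(0.2) + (0.8)(0.4)]Cov(D_1,D_2)
= -0.24·1.4 + 0.16·7 + 0.2·2.52 = 1.288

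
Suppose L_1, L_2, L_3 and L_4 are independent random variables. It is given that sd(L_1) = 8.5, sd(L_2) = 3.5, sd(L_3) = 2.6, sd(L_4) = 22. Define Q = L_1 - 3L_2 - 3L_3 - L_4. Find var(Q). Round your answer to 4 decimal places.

727.3400

var(L_1) = 72.25, var(L_2) = 12.25, var(L_3) = 6.76, var(L_4) = 484
By independence, var(Q) = (1)²var(L_1) + (-3)²var(L_2) + (-3)²var(L_3) + (-1)²var(L_4)
= (1)²·72.25 + (-3)²·12.25 + (-3)²·6.76 + (-1)²·484 = 727.34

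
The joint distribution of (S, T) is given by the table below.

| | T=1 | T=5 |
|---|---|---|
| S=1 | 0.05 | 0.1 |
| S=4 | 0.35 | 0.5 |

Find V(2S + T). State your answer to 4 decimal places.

E[S] = 3.55,  E[T] = 3.4,  E[ST] = 11.95
V(S) = 13.75 − (3.55)² = 1.1475;  V(T) = 15.4 − (3.4)² = 3.84
Cov(S,T) = 11.95 − (3.55)(3.4) = -0.12
V(2S + T) = (2)²·1.1475 + (1)²·3.84 + 2·(2)·(1)·-0.12 = 7.95

7.9500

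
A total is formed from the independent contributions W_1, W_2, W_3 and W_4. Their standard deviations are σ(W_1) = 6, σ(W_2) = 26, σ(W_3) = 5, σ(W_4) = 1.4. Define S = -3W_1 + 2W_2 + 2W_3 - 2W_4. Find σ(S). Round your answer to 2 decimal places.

56.00

var(W_1) = 36, var(W_2) = 676, var(W_3) = 25, var(W_4) = 1.96
By independence, var(S) = (-3)²var(W_1) + (2)²var(W_2) + (2)²var(W_3) + (-2)²var(W_4)
= (-3)²·36 + (2)²·676 + (2)²·25 + (-2)²·1.96 = 3135.84
σ(S) = √3135.84 ≈ 56.00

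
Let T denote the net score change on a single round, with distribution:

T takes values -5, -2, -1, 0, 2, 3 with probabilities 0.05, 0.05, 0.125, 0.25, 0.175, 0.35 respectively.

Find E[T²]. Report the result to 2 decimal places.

5.43

E[T²] = (-5)²(0.05) + (-2)²(0.05) + (-1)²(0.125) + (0)²(0.25) + (2)²(0.175) + (3)²(0.35) = 5.425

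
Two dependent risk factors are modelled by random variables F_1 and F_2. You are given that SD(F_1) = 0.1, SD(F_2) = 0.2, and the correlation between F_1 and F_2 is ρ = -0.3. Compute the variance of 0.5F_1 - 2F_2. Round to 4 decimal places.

0.1745

Var(F_1) = (0.1)² = 0.01;  Var(F_2) = (0.2)² = 0.04
Cov(F_1,F_2) = ρ·SD(F_1)·SD(F_2) = -0.3·0.1·0.2 = -0.006
Var(0.5F_1 - 2F_2) = (0.5)²·Var(F_1) + (-2)²·Var(F_2) + 2·(0.5)·(-2)·Cov(F_1,F_2)
= 0.25·0.01 + 4·0.04 + -2·-0.006 = 0.1745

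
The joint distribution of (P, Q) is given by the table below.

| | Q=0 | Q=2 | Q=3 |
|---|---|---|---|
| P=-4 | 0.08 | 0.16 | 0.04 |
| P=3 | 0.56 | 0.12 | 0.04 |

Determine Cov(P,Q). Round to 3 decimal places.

E[P] = 1.04,  E[Q] = 0.8
E[PQ] = -0.68
Cov(P,Q) = E[PQ] − E[P]E[Q] = -0.68 − (1.04)(0.8) = -1.512

-1.512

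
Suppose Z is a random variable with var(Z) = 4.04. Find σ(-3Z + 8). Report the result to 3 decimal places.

6.030

var(-3Z + 8) = (-3)²·4.04 = 36.36
σ(-3Z + 8) = √36.36 ≈ 6.030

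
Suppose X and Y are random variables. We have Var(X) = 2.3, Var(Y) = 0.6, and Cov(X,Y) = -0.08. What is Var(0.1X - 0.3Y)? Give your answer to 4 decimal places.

0.0818

Var(0.1X - 0.3Y) = (0.1)²·Var(X) + (-0.3)²·Var(Y) + 2·(0.1)·(-0.3)·Cov(X,Y)
= 0.01·2.3 + 0.09·0.6 + -0.06·-0.08 = 0.0818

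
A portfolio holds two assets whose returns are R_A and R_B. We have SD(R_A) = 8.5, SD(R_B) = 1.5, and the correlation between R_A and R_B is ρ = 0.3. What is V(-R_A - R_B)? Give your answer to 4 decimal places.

82.1500

V(R_A) = (8.5)² = 72.25;  V(R_B) = (1.5)² = 2.25
Cov(R_A,R_B) = ρ·SD(R_A)·SD(R_B) = 0.3·8.5·1.5 = 3.825
V(-R_A - R_B) = (-1)²·V(R_A) + (-1)²·V(R_B) + 2·(-1)·(-1)·Cov(R_A,R_B)
= 1·72.25 + 1·2.25 + 2·3.825 = 82.15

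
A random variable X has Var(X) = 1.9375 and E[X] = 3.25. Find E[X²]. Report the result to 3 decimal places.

E[X²] = Var(X) + (E[X])² = 1.9375 + (3.25)² = 12.5

12.500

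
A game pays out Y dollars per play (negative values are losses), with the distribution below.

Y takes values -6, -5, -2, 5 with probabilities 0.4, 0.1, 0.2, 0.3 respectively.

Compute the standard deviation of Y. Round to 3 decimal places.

4.686

E[Y] = (-6)(0.4) + (-5)(0.1) + (-2)(0.2) + (5)(0.3) = -1.8
E[Y²] = (-6)²(0.4) + (-5)²(0.1) + (-2)²(0.2) + (5)²(0.3) = 25.2
Var(Y) = E[Y²] − (E[Y])² = 25.2 − (-1.8)² = 21.96
SD(Y) = √21.96 ≈ 4.686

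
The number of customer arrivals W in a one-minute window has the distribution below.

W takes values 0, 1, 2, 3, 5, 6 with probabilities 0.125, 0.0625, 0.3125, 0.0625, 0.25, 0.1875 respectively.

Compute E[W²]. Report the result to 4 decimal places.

E[W²] = (0)²(0.125) + (1)²(0.0625) + (2)²(0.3125) + (3)²(0.0625) + (5)²(0.25) + (6)²(0.1875) = 14.875

14.8750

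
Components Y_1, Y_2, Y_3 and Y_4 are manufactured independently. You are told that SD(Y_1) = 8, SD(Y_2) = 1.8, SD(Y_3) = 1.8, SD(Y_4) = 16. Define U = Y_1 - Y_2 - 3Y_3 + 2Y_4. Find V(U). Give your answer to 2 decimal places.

1120.40

V(Y_1) = 64, V(Y_2) = 3.24, V(Y_3) = 3.24, V(Y_4) = 256
By independence, V(U) = (1)²V(Y_1) + (-1)²V(Y_2) + (-3)²V(Y_3) + (2)²V(Y_4)
= (1)²·64 + (-1)²·3.24 + (-3)²·3.24 + (2)²·256 = 1120.4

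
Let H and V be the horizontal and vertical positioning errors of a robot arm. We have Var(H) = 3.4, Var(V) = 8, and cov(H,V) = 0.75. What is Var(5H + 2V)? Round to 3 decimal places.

Var(5H + 2V) = (5)²·Var(H) + (2)²·Var(V) + 2·(5)·(2)·cov(H,V)
= 25·3.4 + 4·8 + 20·0.75 = 132

132.000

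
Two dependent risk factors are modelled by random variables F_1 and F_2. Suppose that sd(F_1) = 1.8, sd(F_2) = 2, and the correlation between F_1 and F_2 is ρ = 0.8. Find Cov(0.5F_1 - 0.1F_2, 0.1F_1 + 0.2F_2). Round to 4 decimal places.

0.3412

V(F_1) = (1.8)² = 3.24;  V(F_2) = (2)² = 4
Cov(F_1,F_2) = ρ·sd(F_1)·sd(F_2) = 0.8·1.8·2 = 2.88
Cov(0.5F_1 - 0.1F_2, 0.1F_1 + 0.2F_2) = (0.5)(0.1)V(F_1) + (-0.1)(0.2)V(F_2) + [(0.5)(0.2) + (-0.1)(0.1)]Cov(F_1,F_2)
= 0.05·3.24 + -0.02·4 + 0.09·2.88 = 0.3412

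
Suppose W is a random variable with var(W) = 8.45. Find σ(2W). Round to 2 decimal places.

5.81

var(2W) = (2)²·8.45 = 33.8
σ(2W) = √33.8 ≈ 5.81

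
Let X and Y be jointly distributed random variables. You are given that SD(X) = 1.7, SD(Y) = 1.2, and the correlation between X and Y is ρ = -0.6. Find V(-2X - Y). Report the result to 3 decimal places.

8.104

V(X) = (1.7)² = 2.89;  V(Y) = (1.2)² = 1.44
Cov(X,Y) = ρ·SD(X)·SD(Y) = -0.6·1.7·1.2 = -1.224
V(-2X - Y) = (-2)²·V(X) + (-1)²·V(Y) + 2·(-2)·(-1)·Cov(X,Y)
= 4·2.89 + 1·1.44 + 4·-1.224 = 8.104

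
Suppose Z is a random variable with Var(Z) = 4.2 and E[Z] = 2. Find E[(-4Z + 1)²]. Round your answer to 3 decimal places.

E[-4Z + 1] = -4·2 + 1 = -7
Var(-4Z + 1) = (-4)²·4.2 = 67.2
E[(-4Z + 1)²] = Var((-4Z + 1)) + (E[(-4Z + 1)])² = 67.2 + (-7)² = 116.2

116.200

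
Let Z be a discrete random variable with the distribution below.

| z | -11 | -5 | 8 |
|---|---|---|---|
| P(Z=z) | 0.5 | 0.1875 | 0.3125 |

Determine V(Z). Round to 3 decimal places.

69.684

E[Z] = (-11)(0.5) + (-5)(0.1875) + (8)(0.3125) = -3.9375
E[Z²] = (-11)²(0.5) + (-5)²(0.1875) + (8)²(0.3125) = 85.1875
V(Z) = E[Z²] − (E[Z])² = 85.1875 − (-3.9375)² = 69.68359375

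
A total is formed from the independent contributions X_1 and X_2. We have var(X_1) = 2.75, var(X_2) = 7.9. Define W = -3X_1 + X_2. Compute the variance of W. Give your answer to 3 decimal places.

32.650

By independence, var(W) = (-3)²var(X_1) + (1)²var(X_2)
= (-3)²·2.75 + (1)²·7.9 = 32.65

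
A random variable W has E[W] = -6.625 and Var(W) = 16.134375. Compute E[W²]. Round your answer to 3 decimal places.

60.025

E[W²] = Var(W) + (E[W])² = 16.134375 + (-6.625)² = 60.025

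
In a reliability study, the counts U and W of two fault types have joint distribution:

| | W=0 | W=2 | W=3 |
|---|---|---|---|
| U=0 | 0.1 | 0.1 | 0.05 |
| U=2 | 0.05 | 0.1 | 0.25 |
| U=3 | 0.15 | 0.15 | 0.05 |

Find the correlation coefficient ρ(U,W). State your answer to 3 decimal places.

E[U] = 1.85,  E[W] = 1.75
E[UW] = 3.25
cov(U,W) = E[UW] − E[U]E[W] = 3.25 − (1.85)(1.75) = 0.0125
V(U) = 1.3275,  V(W) = 1.4875
ρ = 0.0125 / √(1.3275·1.4875) ≈ 0.009

0.009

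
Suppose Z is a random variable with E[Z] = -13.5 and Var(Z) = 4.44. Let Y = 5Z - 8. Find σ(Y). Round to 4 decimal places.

Var(5Z - 8) = (5)²·4.44 = 111
σ(Y) = √111 ≈ 10.5357

10.5357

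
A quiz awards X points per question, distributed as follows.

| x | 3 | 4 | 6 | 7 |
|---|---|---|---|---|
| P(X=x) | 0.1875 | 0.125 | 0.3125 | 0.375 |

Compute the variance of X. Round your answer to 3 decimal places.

2.371

E[X] = (3)(0.1875) + (4)(0.125) + (6)(0.3125) + (7)(0.375) = 5.5625
E[X²] = (3)²(0.1875) + (4)²(0.125) + (6)²(0.3125) + (7)²(0.375) = 33.3125
Var(X) = E[X²] − (E[X])² = 33.3125 − (5.5625)² = 2.37109375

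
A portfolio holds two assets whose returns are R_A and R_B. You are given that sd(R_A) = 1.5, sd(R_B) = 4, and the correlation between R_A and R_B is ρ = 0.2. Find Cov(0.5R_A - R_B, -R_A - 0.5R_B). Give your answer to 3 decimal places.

7.775

var(R_A) = (1.5)² = 2.25;  var(R_B) = (4)² = 16
Cov(R_A,R_B) = ρ·sd(R_A)·sd(R_B) = 0.2·1.5·4 = 1.2
Cov(0.5R_A - R_B, -R_A - 0.5R_B) = (0.5)(-1)var(R_A) + (-1)(-0.5)var(R_B) + [(0.5)(-0.5) + (-1)(-1)]Cov(R_A,R_B)
= -0.5·2.25 + 0.5·16 + 0.75·1.2 = 7.775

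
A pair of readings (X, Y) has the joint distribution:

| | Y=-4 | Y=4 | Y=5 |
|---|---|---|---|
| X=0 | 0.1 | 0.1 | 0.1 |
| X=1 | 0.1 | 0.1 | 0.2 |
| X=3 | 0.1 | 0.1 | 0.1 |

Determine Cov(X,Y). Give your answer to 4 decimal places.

-0.1000

E[X] = 1.3,  E[Y] = 2
E[XY] = 2.5
Cov(X,Y) = E[XY] − E[X]E[Y] = 2.5 − (1.3)(2) = -0.1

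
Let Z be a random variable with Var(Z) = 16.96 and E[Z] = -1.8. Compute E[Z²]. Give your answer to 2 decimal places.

E[Z²] = Var(Z) + (E[Z])² = 16.96 + (-1.8)² = 20.2

20.20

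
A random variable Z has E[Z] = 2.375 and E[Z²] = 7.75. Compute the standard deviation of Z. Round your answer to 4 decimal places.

1.4524

var(Z) = 7.75 − (2.375)² = 2.109375
SD(Z) = √2.109375 ≈ 1.4524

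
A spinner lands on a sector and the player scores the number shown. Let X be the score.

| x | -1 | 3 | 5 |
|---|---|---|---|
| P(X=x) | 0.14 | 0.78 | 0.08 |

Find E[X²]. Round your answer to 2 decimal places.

9.16

E[X²] = (-1)²(0.14) + (3)²(0.78) + (5)²(0.08) = 9.16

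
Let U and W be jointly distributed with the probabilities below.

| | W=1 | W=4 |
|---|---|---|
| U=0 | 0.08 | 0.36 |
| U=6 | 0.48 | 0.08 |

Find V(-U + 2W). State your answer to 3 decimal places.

29.722

E[U] = 3.36,  E[W] = 2.32,  E[UW] = 4.8
V(U) = 20.16 − (3.36)² = 8.8704;  V(W) = 7.6 − (2.32)² = 2.2176
Cov(U,W) = 4.8 − (3.36)(2.32) = -2.9952
V(-U + 2W) = (-1)²·8.8704 + (2)²·2.2176 + 2·(-1)·(2)·-2.9952 = 29.7216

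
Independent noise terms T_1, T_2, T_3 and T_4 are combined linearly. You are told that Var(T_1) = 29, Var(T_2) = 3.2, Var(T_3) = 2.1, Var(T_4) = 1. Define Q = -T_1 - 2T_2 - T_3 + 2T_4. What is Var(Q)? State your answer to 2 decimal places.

47.90

By independence, Var(Q) = (-1)²Var(T_1) + (-2)²Var(T_2) + (-1)²Var(T_3) + (2)²Var(T_4)
= (-1)²·29 + (-2)²·3.2 + (-1)²·2.1 + (2)²·1 = 47.9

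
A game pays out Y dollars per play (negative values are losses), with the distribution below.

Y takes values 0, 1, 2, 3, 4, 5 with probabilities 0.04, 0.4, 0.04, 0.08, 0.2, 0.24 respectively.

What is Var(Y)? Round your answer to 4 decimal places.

E[Y] = (0)(0.04) + (1)(0.4) + (2)(0.04) + (3)(0.08) + (4)(0.2) + (5)(0.24) = 2.72
E[Y²] = (0)²(0.04) + (1)²(0.4) + (2)²(0.04) + (3)²(0.08) + (4)²(0.2) + (5)²(0.24) = 10.48
Var(Y) = E[Y²] − (E[Y])² = 10.48 − (2.72)² = 3.0816

3.0816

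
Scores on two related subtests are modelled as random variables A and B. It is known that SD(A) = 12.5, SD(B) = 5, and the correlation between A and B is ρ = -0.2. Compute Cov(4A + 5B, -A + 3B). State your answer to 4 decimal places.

Var(A) = (12.5)² = 156.25;  Var(B) = (5)² = 25
Cov(A,B) = ρ·SD(A)·SD(B) = -0.2·12.5·5 = -12.5
Cov(4A + 5B, -A + 3B) = (4)(-1)Var(A) + (5)(3)Var(B) + [(4)(3) + (5)(-1)]Cov(A,B)
= -4·156.25 + 15·25 + 7·-12.5 = -337.5

-337.5000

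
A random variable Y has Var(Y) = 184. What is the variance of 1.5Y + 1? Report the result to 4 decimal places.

Var(1.5Y + 1) = (1.5)²·Var(Y) = 2.25·184 = 414

414.0000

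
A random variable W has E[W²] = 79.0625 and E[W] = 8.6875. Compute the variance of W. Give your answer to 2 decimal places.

Var(W) = 79.0625 − (8.6875)² = 3.58984375

3.59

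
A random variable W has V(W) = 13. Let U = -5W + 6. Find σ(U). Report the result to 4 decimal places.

V(-5W + 6) = (-5)²·13 = 325
σ(U) = √325 ≈ 18.0278

18.0278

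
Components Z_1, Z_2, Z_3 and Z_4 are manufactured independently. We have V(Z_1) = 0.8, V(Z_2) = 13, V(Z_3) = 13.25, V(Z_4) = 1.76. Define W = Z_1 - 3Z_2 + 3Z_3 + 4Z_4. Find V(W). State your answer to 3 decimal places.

By independence, V(W) = (1)²V(Z_1) + (-3)²V(Z_2) + (3)²V(Z_3) + (4)²V(Z_4)
= (1)²·0.8 + (-3)²·13 + (3)²·13.25 + (4)²·1.76 = 265.21

265.210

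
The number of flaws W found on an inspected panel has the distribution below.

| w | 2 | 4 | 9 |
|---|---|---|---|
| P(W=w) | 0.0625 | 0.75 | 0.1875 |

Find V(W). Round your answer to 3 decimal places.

4.277

E[W] = (2)(0.0625) + (4)(0.75) + (9)(0.1875) = 4.8125
E[W²] = (2)²(0.0625) + (4)²(0.75) + (9)²(0.1875) = 27.4375
V(W) = E[W²] − (E[W])² = 27.4375 − (4.8125)² = 4.27734375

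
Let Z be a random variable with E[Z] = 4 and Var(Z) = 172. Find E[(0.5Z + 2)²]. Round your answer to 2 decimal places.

59.00

E[0.5Z + 2] = 0.5·4 + 2 = 4
Var(0.5Z + 2) = (0.5)²·172 = 43
E[(0.5Z + 2)²] = Var((0.5Z + 2)) + (E[(0.5Z + 2)])² = 43 + (4)² = 59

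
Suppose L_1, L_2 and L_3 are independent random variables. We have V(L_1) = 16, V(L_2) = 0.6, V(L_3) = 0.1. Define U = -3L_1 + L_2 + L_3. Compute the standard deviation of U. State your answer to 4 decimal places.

By independence, V(U) = (-3)²V(L_1) + (1)²V(L_2) + (1)²V(L_3)
= (-3)²·16 + (1)²·0.6 + (1)²·0.1 = 144.7
sd(U) = √144.7 ≈ 12.0291

12.0291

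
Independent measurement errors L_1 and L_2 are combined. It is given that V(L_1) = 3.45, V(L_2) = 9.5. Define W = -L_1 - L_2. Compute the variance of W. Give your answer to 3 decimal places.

12.950

By independence, V(W) = (-1)²V(L_1) + (-1)²V(L_2)
= (-1)²·3.45 + (-1)²·9.5 = 12.95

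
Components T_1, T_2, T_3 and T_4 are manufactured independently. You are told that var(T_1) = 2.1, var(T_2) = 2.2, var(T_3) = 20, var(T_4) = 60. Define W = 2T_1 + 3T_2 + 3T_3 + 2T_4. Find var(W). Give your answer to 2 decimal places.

448.20

By independence, var(W) = (2)²var(T_1) + (3)²var(T_2) + (3)²var(T_3) + (2)²var(T_4)
= (2)²·2.1 + (3)²·2.2 + (3)²·20 + (2)²·60 = 448.2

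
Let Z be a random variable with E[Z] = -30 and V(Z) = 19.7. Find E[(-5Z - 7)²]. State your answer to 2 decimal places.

20941.50

E[-5Z - 7] = -5·-30 − 7 = 143
V(-5Z - 7) = (-5)²·19.7 = 492.5
E[(-5Z - 7)²] = V((-5Z - 7)) + (E[(-5Z - 7)])² = 492.5 + (143)² = 20941.5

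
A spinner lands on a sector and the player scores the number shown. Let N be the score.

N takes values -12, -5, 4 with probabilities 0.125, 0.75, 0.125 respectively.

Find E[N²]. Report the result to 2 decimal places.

E[N²] = (-12)²(0.125) + (-5)²(0.75) + (4)²(0.125) = 38.75

38.75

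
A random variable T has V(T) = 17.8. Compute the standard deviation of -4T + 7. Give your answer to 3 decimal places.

16.876

V(-4T + 7) = (-4)²·17.8 = 284.8
SD(-4T + 7) = √284.8 ≈ 16.876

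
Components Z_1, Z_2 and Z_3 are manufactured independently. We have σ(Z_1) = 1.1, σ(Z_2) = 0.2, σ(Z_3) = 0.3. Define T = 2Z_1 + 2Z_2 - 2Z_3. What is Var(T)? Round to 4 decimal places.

Var(Z_1) = 1.21, Var(Z_2) = 0.04, Var(Z_3) = 0.09
By independence, Var(T) = (2)²Var(Z_1) + (2)²Var(Z_2) + (-2)²Var(Z_3)
= (2)²·1.21 + (2)²·0.04 + (-2)²·0.09 = 5.36

5.3600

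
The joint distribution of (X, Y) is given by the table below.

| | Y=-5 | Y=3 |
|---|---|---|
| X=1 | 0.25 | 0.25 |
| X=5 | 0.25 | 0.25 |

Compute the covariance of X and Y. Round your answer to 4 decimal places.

0.0000

E[X] = 3,  E[Y] = -1
E[XY] = -3
Cov(X,Y) = E[XY] − E[X]E[Y] = -3 − (3)(-1) = 0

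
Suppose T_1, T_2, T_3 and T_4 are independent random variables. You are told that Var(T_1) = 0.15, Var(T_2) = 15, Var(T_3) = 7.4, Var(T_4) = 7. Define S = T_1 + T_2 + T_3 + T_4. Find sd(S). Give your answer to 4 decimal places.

By independence, Var(S) = (1)²Var(T_1) + (1)²Var(T_2) + (1)²Var(T_3) + (1)²Var(T_4)
= (1)²·0.15 + (1)²·15 + (1)²·7.4 + (1)²·7 = 29.55
sd(S) = √29.55 ≈ 5.4360

5.4360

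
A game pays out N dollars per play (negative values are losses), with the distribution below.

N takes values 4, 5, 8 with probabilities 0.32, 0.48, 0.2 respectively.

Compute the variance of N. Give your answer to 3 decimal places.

2.042

E[N] = (4)(0.32) + (5)(0.48) + (8)(0.2) = 5.28
E[N²] = (4)²(0.32) + (5)²(0.48) + (8)²(0.2) = 29.92
var(N) = E[N²] − (E[N])² = 29.92 − (5.28)² = 2.0416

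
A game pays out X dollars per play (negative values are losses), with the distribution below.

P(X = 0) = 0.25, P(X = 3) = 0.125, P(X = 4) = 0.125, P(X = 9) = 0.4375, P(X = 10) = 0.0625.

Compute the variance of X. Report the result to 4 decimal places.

15.2461

E[X] = (0)(0.25) + (3)(0.125) + (4)(0.125) + (9)(0.4375) + (10)(0.0625) = 5.4375
E[X²] = (0)²(0.25) + (3)²(0.125) + (4)²(0.125) + (9)²(0.4375) + (10)²(0.0625) = 44.8125
Var(X) = E[X²] − (E[X])² = 44.8125 − (5.4375)² = 15.24609375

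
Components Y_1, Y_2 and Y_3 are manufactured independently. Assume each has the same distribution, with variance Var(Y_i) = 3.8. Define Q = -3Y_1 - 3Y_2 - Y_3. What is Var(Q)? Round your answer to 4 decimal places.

By independence, Var(Q) = (-3)²Var(Y_1) + (-3)²Var(Y_2) + (-1)²Var(Y_3)
= (-3)²·3.8 + (-3)²·3.8 + (-1)²·3.8 = 72.2

72.2000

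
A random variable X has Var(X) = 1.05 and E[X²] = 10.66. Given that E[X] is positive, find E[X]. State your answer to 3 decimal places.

(E[X])² = E[X²] − Var(X) = 10.66 − 1.05 = 9.61
E[X] = √9.61 = 3.1

3.100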